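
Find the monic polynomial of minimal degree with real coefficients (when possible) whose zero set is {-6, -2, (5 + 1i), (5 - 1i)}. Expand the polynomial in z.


The polynomial is p(z) = ∏_{α ∈ S} (z − α), where S = {-6, -2, (5 + 1i), (5 - 1i)}.
Expanding the product yields: p(z) = z^4 -2·z^3 -42·z^2 + 88·z + 312.
Note conjugate pairs combine to real quadratics: (z − (5+1i))(z − (5−1i)) = z² − 10z + 26.
The resulting polynomial has degree 4 and real coefficients as required.

p(z) = z^4 -2·z^3 -42·z^2 + 88·z + 312.


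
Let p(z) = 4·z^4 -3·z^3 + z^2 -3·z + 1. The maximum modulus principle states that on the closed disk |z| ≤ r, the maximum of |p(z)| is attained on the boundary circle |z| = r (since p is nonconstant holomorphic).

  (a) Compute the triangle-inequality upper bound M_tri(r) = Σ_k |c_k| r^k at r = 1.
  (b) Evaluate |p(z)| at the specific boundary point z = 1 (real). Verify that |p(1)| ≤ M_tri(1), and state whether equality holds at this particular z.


Coefficients: c_0 = 1, c_1 = -3, c_2 = 1, c_3 = -3, c_4 = 4. Radius r = 1.
Part (a). Triangle bound: M_tri(r) = Σ_k |c_k| r^k
  = |1|·1^0 + |-3|·1^1 + |1|·1^2 + |-3|·1^3 + |4|·1^4
  = 1 + 3 + 1 + 3 + 4 = 12.
This bounds M(r) := max_{|z|=r} |p(z)| from above; equality holds iff all terms c_k z^k can be made to align in phase at a single z on |z|=r.
Part (b). At z = 1 (real, on the circle |z| = r):
  p(1) = (1)·1^0 + (-3)·1^1 + (1)·1^2 + (-3)·1^3 + (4)·1^4 = 0.
  |p(1)| = 0.
Check: |p(1)| = 0 ≤ 12 = M_tri(1). ✓ Equality does not hold at z = 1 (the coefficients have mixed signs, so the terms do not all align in phase there).

M_tri(1) = 12; |p(1)| = 0; equality at z=1: no.


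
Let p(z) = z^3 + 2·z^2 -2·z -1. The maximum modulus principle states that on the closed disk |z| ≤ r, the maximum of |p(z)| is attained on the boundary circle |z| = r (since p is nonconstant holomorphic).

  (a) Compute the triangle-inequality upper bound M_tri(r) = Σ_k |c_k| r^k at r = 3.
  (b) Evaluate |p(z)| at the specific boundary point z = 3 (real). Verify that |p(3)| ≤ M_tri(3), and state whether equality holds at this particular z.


Coefficients: c_0 = -1, c_1 = -2, c_2 = 2, c_3 = 1. Radius r = 3.
Part (a). Triangle bound: M_tri(r) = Σ_k |c_k| r^k
  = |-1|·3^0 + |-2|·3^1 + |2|·3^2 + |1|·3^3
  = 1 + 6 + 18 + 27 = 52.
This bounds M(r) := max_{|z|=r} |p(z)| from above; equality holds iff all terms c_k z^k can be made to align in phase at a single z on |z|=r.
Part (b). At z = 3 (real, on the circle |z| = r):
  p(3) = (-1)·3^0 + (-2)·3^1 + (2)·3^2 + (1)·3^3 = 38.
  |p(3)| = 38.
Check: |p(3)| = 38 ≤ 52 = M_tri(3). ✓ Equality does not hold at z = 3 (the coefficients have mixed signs, so the terms do not all align in phase there).

M_tri(3) = 52; |p(3)| = 38; equality at z=3: no.


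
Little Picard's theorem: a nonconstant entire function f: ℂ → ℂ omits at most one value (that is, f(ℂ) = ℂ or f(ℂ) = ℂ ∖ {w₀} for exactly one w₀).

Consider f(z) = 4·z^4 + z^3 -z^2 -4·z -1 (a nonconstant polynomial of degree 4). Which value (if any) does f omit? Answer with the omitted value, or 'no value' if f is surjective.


Little Picard bounds the complement of f(ℂ) to at most one point.
For every w ∈ ℂ, the equation p(z) − w = 0 is a nonconstant polynomial in z and hence has at least one root by the fundamental theorem of algebra. So p is surjective onto ℂ, omitting no value.

Omitted value: no value.


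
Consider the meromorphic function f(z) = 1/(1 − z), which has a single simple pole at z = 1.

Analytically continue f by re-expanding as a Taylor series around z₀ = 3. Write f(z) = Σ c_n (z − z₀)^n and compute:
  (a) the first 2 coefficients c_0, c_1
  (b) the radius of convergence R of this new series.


Let w = z − z₀, so z = z₀ + w.
Then 1 − z = 1 − (z₀ + w) = (1 − z₀) − w = -2 − w.
f(z) = 1/(-2 − w) = (1/(-2)) · 1/(1 − w/(-2)) = Σ_{n≥0} w^n / (-2)^(n+1).
So c_n = 1/(-2)^(n+1):
  c_0 = 1/(-2)^1 = -1/2.
  c_1 = 1/(-2)^2 = 1/4.
The series is valid for |w/d| < 1, i.e. |z − z₀| < |d|.
Radius of convergence: R = |1 − z₀| = |-2| = 2 (distance from z₀ to the singularity z = 1).

c_0 = -1/2, c_1 = 1/4; R = 2.


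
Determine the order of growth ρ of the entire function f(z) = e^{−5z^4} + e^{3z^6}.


Each summand is entire of order 4 and 6 respectively (as in the single-exponential case). The order of a sum is at most the max of the orders, so ρ ≤ 6. For the lower bound: on |z|=r choose arg z so that 3z^6 is real positive; then |e^{3z^6}| = e^{3r^6} while |e^{-5z^4}| ≤ e^{5r^4} = o(e^{3r^6}). So |f| ≥ e^{3r^6}(1 − o(1)) and ρ ≥ 6. Hence ρ = max(4, 6) = 6.
Therefore ρ = 6.

Order ρ = 6.


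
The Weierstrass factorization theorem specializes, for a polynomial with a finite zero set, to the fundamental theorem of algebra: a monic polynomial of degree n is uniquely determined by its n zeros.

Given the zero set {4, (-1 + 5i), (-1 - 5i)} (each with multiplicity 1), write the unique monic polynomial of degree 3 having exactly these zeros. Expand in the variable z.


The polynomial is p(z) = ∏_{α ∈ S} (z − α), where S = {4, (-1 + 5i), (-1 - 5i)}.
Expanding the product yields: p(z) = z^3 -2·z^2 + 18·z -104.
Note conjugate pairs combine to real quadratics: (z − (-1+5i))(z − (-1−5i)) = z² + 2z + 26.
The resulting polynomial has degree 3 and real coefficients as required.

p(z) = z^3 -2·z^2 + 18·z -104.


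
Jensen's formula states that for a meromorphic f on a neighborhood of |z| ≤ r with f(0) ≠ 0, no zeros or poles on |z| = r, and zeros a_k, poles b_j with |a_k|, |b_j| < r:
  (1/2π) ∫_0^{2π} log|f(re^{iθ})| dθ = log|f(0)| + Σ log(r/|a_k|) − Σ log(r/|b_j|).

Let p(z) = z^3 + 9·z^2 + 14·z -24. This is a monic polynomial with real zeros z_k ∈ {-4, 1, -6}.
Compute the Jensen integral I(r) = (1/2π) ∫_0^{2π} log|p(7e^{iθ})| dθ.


Zeros: -6, -4, 1; r = 7.
Inside |z| < r: -6, -4, 1. Outside (|z| ≥ r): ∅.
p(0) = -24, so log|p(0)| = log(24) = 3.1781.
Apply Jensen: I(r) = log|p(0)| + Σ_k log(r/|z_k|), summed over zeros inside |z| < r.
  log(r/|z_k|) for z_k = -4: log(7/4) = 0.5596
  log(r/|z_k|) for z_k = 1: log(7/1) = 1.9459
  log(r/|z_k|) for z_k = -6: log(7/6) = 0.1542
Sum over inside zeros: 2.6597.
I(r) = log|p(0)| + (inside sum) = 3.1781 + 2.6597 = 5.8377.
Closed form (all zeros inside, monic): I(r) = n·log(r) = 3·log(7) = 5.8377. ✓

I(r) ≈ 5.8377.


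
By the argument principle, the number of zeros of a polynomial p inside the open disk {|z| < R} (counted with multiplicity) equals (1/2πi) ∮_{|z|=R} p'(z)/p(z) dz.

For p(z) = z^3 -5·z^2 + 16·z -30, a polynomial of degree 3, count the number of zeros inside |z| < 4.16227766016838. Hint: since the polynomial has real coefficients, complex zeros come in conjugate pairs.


The zeros of p are: (1 + 3i), (1 - 3i), 3.
Their magnitudes are: 3.162, 3.162, 3.
Zeros with |z| < R = 4.16227766016838: (1 + 3i), (1 - 3i), 3.
Count = 3.
By the argument principle, (1/2πi) ∮_{|z|=R} p'(z)/p(z) dz equals exactly this count.

Number of zeros inside |z| < 4.16227766016838: 3.


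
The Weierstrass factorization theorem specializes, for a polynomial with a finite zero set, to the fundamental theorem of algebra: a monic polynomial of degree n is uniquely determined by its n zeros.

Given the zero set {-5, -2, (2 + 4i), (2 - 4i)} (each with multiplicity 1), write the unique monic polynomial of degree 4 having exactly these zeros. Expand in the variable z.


The polynomial is p(z) = ∏_{α ∈ S} (z − α), where S = {-5, -2, (2 + 4i), (2 - 4i)}.
Expanding the product yields: p(z) = z^4 + 3·z^3 + 2·z^2 + 100·z + 200.
Note conjugate pairs combine to real quadratics: (z − (2+4i))(z − (2−4i)) = z² − 4z + 20.
The resulting polynomial has degree 4 and real coefficients as required.

p(z) = z^4 + 3·z^3 + 2·z^2 + 100·z + 200.


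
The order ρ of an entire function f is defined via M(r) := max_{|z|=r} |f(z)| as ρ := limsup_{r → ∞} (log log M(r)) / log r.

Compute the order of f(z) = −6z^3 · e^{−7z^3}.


M(r) = max_{|z|=r} |-6|·|z|^3·|e^{−7z^3}| = 6·r^3 · e^{7r^3} (the factors attain their maxima compatibly on |z|=r). Then log M(r) = log 6 + 3·log r + 7r^3, dominated by the last term, so log log M(r) ~ 3·log r. The polynomial factor -6z^3 contributes only a log r term and does not affect the order. ρ = 3.
Therefore ρ = 3.

Order ρ = 3.


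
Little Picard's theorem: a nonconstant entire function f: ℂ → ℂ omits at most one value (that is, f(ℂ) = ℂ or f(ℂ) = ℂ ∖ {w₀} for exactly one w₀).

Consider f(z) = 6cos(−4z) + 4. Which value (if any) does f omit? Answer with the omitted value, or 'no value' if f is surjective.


Little Picard bounds the complement of f(ℂ) to at most one point.
cos is entire and surjective onto ℂ: for every w ∈ ℂ, cos(ζ) = w has a solution ζ ∈ ℂ (e.g., via the complex inverse arccos). With ζ = −4z this gives z = ζ/(-4). Then 6·cos(−4z) takes every value in 6·ℂ = ℂ, and adding 4 is a bijection of ℂ. So f is surjective and omits no value. (Note: only on the real line is cos bounded by [−1, 1].)

Omitted value: no value.


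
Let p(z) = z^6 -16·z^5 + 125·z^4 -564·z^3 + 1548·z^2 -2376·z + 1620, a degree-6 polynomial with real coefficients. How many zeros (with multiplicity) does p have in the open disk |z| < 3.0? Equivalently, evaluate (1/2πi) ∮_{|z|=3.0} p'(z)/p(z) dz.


The zeros of p are: (3 + 3i), (3 - 3i), (3 + 3i), (3 - 3i), (2 + 1i), (2 - 1i).
Their magnitudes are: 4.243, 4.243, 4.243, 4.243, 2.236, 2.236.
Zeros with |z| < R = 3.0: (2 + 1i), (2 - 1i).
Count = 2.
By the argument principle, (1/2πi) ∮_{|z|=R} p'(z)/p(z) dz equals exactly this count.

Number of zeros inside |z| < 3.0: 2.


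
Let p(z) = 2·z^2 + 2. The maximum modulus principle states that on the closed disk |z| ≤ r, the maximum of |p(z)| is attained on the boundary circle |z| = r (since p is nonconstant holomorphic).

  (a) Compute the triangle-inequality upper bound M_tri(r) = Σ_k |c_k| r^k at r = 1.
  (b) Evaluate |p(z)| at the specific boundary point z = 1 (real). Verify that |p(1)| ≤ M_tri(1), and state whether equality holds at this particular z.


Coefficients: c_0 = 2, c_1 = 0, c_2 = 2. Radius r = 1.
Part (a). Triangle bound: M_tri(r) = Σ_k |c_k| r^k
  = |2|·1^0 + |0|·1^1 + |2|·1^2
  = 2 + 0 + 2 = 4.
This bounds M(r) := max_{|z|=r} |p(z)| from above; equality holds iff all terms c_k z^k can be made to align in phase at a single z on |z|=r.
Part (b). At z = 1 (real, on the circle |z| = r):
  p(1) = (2)·1^0 + (0)·1^1 + (2)·1^2 = 4.
  |p(1)| = 4.
Since all nonzero coefficients share the same sign, |p(1)| = 4 = M_tri(1); the triangle bound is attained at z = 1, so in fact M(r) = 4.

M_tri(1) = 4; |p(1)| = 4; equality at z=1: yes.


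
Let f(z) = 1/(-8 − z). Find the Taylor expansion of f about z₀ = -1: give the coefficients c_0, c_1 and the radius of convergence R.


Let w = z − z₀, so z = z₀ + w.
Then -8 − z = -8 − (z₀ + w) = (-8 − z₀) − w = -7 − w.
f(z) = 1/(-7 − w) = (1/(-7)) · 1/(1 − w/(-7)) = Σ_{n≥0} w^n / (-7)^(n+1).
So c_n = 1/(-7)^(n+1):
  c_0 = 1/(-7)^1 = -1/7.
  c_1 = 1/(-7)^2 = 1/49.
The series is valid for |w/d| < 1, i.e. |z − z₀| < |d|.
Radius of convergence: R = |-8 − z₀| = |-7| = 7 (distance from z₀ to the singularity z = -8).

c_0 = -1/7, c_1 = 1/49; R = 7.


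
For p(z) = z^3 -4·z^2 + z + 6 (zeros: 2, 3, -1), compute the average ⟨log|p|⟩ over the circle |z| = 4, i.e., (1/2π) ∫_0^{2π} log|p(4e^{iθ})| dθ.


Zeros: -1, 2, 3; r = 4.
Inside |z| < r: -1, 2, 3. Outside (|z| ≥ r): ∅.
p(0) = 6, so log|p(0)| = log(6) = 1.7918.
Apply Jensen: I(r) = log|p(0)| + Σ_k log(r/|z_k|), summed over zeros inside |z| < r.
  log(r/|z_k|) for z_k = 2: log(4/2) = 0.6931
  log(r/|z_k|) for z_k = 3: log(4/3) = 0.2877
  log(r/|z_k|) for z_k = -1: log(4/1) = 1.3863
Sum over inside zeros: 2.3671.
I(r) = log|p(0)| + (inside sum) = 1.7918 + 2.3671 = 4.1589.
Closed form (all zeros inside, monic): I(r) = n·log(r) = 3·log(4) = 4.1589. ✓

I(r) ≈ 4.1589.


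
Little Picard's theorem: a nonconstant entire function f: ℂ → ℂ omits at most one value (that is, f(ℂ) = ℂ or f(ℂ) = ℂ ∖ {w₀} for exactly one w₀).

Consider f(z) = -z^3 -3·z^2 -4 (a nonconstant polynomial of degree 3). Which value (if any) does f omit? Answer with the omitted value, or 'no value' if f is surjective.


Little Picard bounds the complement of f(ℂ) to at most one point.
For every w ∈ ℂ, the equation p(z) − w = 0 is a nonconstant polynomial in z and hence has at least one root by the fundamental theorem of algebra. So p is surjective onto ℂ, omitting no value.

Omitted value: no value.


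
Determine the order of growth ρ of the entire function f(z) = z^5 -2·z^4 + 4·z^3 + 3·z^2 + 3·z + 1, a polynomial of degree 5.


|f(z)| ≤ Σ|c_k|·r^k = O(r^5) as r → ∞. Polynomial growth is O(e^{r^ε}) for every ε > 0 (since r^5/e^{r^ε} → 0), so ρ ≤ ε for all ε > 0, i.e. ρ = 0. Every nonconstant polynomial has order 0.
Therefore ρ = 0.

Order ρ = 0.


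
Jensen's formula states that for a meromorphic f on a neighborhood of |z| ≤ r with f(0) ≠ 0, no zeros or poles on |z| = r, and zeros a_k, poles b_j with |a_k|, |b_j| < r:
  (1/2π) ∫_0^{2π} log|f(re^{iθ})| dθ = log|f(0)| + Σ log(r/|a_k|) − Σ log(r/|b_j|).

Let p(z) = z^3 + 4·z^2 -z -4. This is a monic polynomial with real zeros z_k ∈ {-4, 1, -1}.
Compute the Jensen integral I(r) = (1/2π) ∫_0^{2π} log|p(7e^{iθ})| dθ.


Zeros: -4, -1, 1; r = 7.
Inside |z| < r: -4, -1, 1. Outside (|z| ≥ r): ∅.
p(0) = -4, so log|p(0)| = log(4) = 1.3863.
Apply Jensen: I(r) = log|p(0)| + Σ_k log(r/|z_k|), summed over zeros inside |z| < r.
  log(r/|z_k|) for z_k = -4: log(7/4) = 0.5596
  log(r/|z_k|) for z_k = 1: log(7/1) = 1.9459
  log(r/|z_k|) for z_k = -1: log(7/1) = 1.9459
Sum over inside zeros: 4.4514.
I(r) = log|p(0)| + (inside sum) = 1.3863 + 4.4514 = 5.8377.
Closed form (all zeros inside, monic): I(r) = n·log(r) = 3·log(7) = 5.8377. ✓

I(r) ≈ 5.8377.


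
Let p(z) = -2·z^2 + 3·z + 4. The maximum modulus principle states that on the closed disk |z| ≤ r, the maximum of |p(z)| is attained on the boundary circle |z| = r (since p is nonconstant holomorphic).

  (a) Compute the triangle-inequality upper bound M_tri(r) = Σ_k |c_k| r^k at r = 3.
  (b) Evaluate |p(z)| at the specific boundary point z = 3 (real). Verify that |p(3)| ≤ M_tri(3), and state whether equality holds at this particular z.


Coefficients: c_0 = 4, c_1 = 3, c_2 = -2. Radius r = 3.
Part (a). Triangle bound: M_tri(r) = Σ_k |c_k| r^k
  = |4|·3^0 + |3|·3^1 + |-2|·3^2
  = 4 + 9 + 18 = 31.
This bounds M(r) := max_{|z|=r} |p(z)| from above; equality holds iff all terms c_k z^k can be made to align in phase at a single z on |z|=r.
Part (b). At z = 3 (real, on the circle |z| = r):
  p(3) = (4)·3^0 + (3)·3^1 + (-2)·3^2 = -5.
  |p(3)| = 5.
Check: |p(3)| = 5 ≤ 31 = M_tri(3). ✓ Equality does not hold at z = 3 (the coefficients have mixed signs, so the terms do not all align in phase there).

M_tri(3) = 31; |p(3)| = 5; equality at z=3: no.


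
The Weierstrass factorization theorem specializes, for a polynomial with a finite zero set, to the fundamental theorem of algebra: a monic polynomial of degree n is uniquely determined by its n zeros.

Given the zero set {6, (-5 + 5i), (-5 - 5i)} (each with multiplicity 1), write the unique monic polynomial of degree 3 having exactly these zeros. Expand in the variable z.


The polynomial is p(z) = ∏_{α ∈ S} (z − α), where S = {6, (-5 + 5i), (-5 - 5i)}.
Expanding the product yields: p(z) = z^3 + 4·z^2 -10·z -300.
Note conjugate pairs combine to real quadratics: (z − (-5+5i))(z − (-5−5i)) = z² + 10z + 50.
The resulting polynomial has degree 3 and real coefficients as required.

p(z) = z^3 + 4·z^2 -10·z -300.


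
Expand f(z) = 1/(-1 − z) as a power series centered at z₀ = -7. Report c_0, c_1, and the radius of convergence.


Let w = z − z₀, so z = z₀ + w.
Then -1 − z = -1 − (z₀ + w) = (-1 − z₀) − w = 6 − w.
f(z) = 1/(6 − w) = (1/(6)) · 1/(1 − w/(6)) = Σ_{n≥0} w^n / (6)^(n+1).
So c_n = 1/(6)^(n+1):
  c_0 = 1/(6)^1 = 1/6.
  c_1 = 1/(6)^2 = 1/36.
The series is valid for |w/d| < 1, i.e. |z − z₀| < |d|.
Radius of convergence: R = |-1 − z₀| = |6| = 6 (distance from z₀ to the singularity z = -1).

c_0 = 1/6, c_1 = 1/36; R = 6.


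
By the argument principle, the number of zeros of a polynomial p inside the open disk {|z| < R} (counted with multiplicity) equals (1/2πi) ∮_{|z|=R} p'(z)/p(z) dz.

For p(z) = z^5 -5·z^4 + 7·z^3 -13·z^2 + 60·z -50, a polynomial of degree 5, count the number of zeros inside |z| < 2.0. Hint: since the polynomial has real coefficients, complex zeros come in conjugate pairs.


The zeros of p are: (-1 + 2i), (-1 - 2i), (3 + 1i), (3 - 1i), 1.
Their magnitudes are: 2.236, 2.236, 3.162, 3.162, 1.
Zeros with |z| < R = 2.0: 1.
Count = 1.
By the argument principle, (1/2πi) ∮_{|z|=R} p'(z)/p(z) dz equals exactly this count.

Number of zeros inside |z| < 2.0: 1.


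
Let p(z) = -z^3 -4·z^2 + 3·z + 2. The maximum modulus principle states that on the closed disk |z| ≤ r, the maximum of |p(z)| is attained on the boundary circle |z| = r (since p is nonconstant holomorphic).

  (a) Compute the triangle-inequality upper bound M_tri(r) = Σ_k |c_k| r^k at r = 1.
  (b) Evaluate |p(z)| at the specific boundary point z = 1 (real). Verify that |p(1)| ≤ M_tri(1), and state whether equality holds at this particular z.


Coefficients: c_0 = 2, c_1 = 3, c_2 = -4, c_3 = -1. Radius r = 1.
Part (a). Triangle bound: M_tri(r) = Σ_k |c_k| r^k
  = |2|·1^0 + |3|·1^1 + |-4|·1^2 + |-1|·1^3
  = 2 + 3 + 4 + 1 = 10.
This bounds M(r) := max_{|z|=r} |p(z)| from above; equality holds iff all terms c_k z^k can be made to align in phase at a single z on |z|=r.
Part (b). At z = 1 (real, on the circle |z| = r):
  p(1) = (2)·1^0 + (3)·1^1 + (-4)·1^2 + (-1)·1^3 = 0.
  |p(1)| = 0.
Check: |p(1)| = 0 ≤ 10 = M_tri(1). ✓ Equality does not hold at z = 1 (the coefficients have mixed signs, so the terms do not all align in phase there).

M_tri(1) = 10; |p(1)| = 0; equality at z=1: no.


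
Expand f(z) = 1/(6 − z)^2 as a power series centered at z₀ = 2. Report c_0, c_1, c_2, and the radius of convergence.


Let w = z − z₀, so z = z₀ + w.
Then 6 − z = 6 − (z₀ + w) = (6 − z₀) − w = 4 − w.
f(z) = 1/(4 − w)^2 = (1/(4)^2) · (1 − w/(4))^{−2}.
By the binomial series (1−u)^{−2} = Σ_{n≥0} C(n+1, 1) u^n for |u|<1, with u = w/(4):
  c_n = C(n+1, 1) / (4)^(n+2).
  c_0 = 1/(4)^2 = 1/16.
  c_1 = 2/(4)^3 = 1/32.
  c_2 = 3/(4)^4 = 3/256.
The series is valid for |w/d| < 1, i.e. |z − z₀| < |d|.
Radius of convergence: R = |6 − z₀| = |4| = 4 (distance from z₀ to the singularity z = 6).

c_0 = 1/16, c_1 = 1/32, c_2 = 3/256; R = 4.


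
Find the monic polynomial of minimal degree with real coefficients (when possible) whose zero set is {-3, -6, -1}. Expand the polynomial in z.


The polynomial is p(z) = ∏_{α ∈ S} (z − α), where S = {-3, -6, -1}.
Expanding the product yields: p(z) = z^3 + 10·z^2 + 27·z + 18.
The resulting polynomial has degree 3 and real coefficients as required.

p(z) = z^3 + 10·z^2 + 27·z + 18.


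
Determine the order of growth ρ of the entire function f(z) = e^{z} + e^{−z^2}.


Each summand is entire of order 1 and 2 respectively (as in the single-exponential case). The order of a sum is at most the max of the orders, so ρ ≤ 2. For the lower bound: on |z|=r choose arg z so that -1z^2 is real positive; then |e^{-1z^2}| = e^{1r^2} while |e^{1z}| ≤ e^{1r^1} = o(e^{1r^2}). So |f| ≥ e^{1r^2}(1 − o(1)) and ρ ≥ 2. Hence ρ = max(1, 2) = 2.
Therefore ρ = 2.

Order ρ = 2.


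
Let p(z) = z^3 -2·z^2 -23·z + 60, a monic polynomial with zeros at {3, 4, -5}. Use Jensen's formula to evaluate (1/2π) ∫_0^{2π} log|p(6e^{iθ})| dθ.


Zeros: -5, 3, 4; r = 6.
Inside |z| < r: -5, 3, 4. Outside (|z| ≥ r): ∅.
p(0) = 60, so log|p(0)| = log(60) = 4.0943.
Apply Jensen: I(r) = log|p(0)| + Σ_k log(r/|z_k|), summed over zeros inside |z| < r.
  log(r/|z_k|) for z_k = 3: log(6/3) = 0.6931
  log(r/|z_k|) for z_k = 4: log(6/4) = 0.4055
  log(r/|z_k|) for z_k = -5: log(6/5) = 0.1823
Sum over inside zeros: 1.2809.
I(r) = log|p(0)| + (inside sum) = 4.0943 + 1.2809 = 5.3753.
Closed form (all zeros inside, monic): I(r) = n·log(r) = 3·log(6) = 5.3753. ✓

I(r) ≈ 5.3753.


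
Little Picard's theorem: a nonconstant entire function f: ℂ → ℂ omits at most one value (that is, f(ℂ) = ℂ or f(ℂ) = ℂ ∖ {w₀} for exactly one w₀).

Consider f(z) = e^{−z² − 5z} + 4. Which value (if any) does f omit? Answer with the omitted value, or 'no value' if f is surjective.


Little Picard bounds the complement of f(ℂ) to at most one point.
The exponent g(z) = −z² − 5z is a nonconstant polynomial, hence surjective onto ℂ. So e^{g(z)} takes every value in {e^w : w ∈ ℂ} = ℂ ∖ {0}. Adding 4 shifts the range to ℂ ∖ {4}. f omits exactly 4.

Omitted value: 4.


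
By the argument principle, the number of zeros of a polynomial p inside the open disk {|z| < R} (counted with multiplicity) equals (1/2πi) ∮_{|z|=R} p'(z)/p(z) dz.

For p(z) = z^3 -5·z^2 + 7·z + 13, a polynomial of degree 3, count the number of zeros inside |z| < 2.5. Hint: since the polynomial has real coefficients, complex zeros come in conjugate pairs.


The zeros of p are: -1, (3 + 2i), (3 - 2i).
Their magnitudes are: 1, 3.606, 3.606.
Zeros with |z| < R = 2.5: -1.
Count = 1.
By the argument principle, (1/2πi) ∮_{|z|=R} p'(z)/p(z) dz equals exactly this count.

Number of zeros inside |z| < 2.5: 1.


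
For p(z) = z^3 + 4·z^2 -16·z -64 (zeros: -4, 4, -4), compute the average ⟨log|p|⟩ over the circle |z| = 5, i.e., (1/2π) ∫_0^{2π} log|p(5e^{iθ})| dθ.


Zeros: -4, -4, 4; r = 5.
Inside |z| < r: -4, -4, 4. Outside (|z| ≥ r): ∅.
p(0) = -64, so log|p(0)| = log(64) = 4.1589.
Apply Jensen: I(r) = log|p(0)| + Σ_k log(r/|z_k|), summed over zeros inside |z| < r.
  log(r/|z_k|) for z_k = -4: log(5/4) = 0.2231
  log(r/|z_k|) for z_k = 4: log(5/4) = 0.2231
  log(r/|z_k|) for z_k = -4: log(5/4) = 0.2231
Sum over inside zeros: 0.6694.
I(r) = log|p(0)| + (inside sum) = 4.1589 + 0.6694 = 4.8283.
Closed form (all zeros inside, monic): I(r) = n·log(r) = 3·log(5) = 4.8283. ✓

I(r) ≈ 4.8283.


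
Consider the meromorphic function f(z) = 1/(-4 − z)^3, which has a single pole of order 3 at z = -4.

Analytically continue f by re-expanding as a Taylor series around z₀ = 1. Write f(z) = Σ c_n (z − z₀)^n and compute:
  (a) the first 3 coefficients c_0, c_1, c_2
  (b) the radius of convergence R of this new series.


Let w = z − z₀, so z = z₀ + w.
Then -4 − z = -4 − (z₀ + w) = (-4 − z₀) − w = -5 − w.
f(z) = 1/(-5 − w)^3 = (1/(-5)^3) · (1 − w/(-5))^{−3}.
By the binomial series (1−u)^{−3} = Σ_{n≥0} C(n+2, 2) u^n for |u|<1, with u = w/(-5):
  c_n = C(n+2, 2) / (-5)^(n+3).
  c_0 = 1/(-5)^3 = -1/125.
  c_1 = 3/(-5)^4 = 3/625.
  c_2 = 6/(-5)^5 = -6/3125.
The series is valid for |w/d| < 1, i.e. |z − z₀| < |d|.
Radius of convergence: R = |-4 − z₀| = |-5| = 5 (distance from z₀ to the singularity z = -4).

c_0 = -1/125, c_1 = 3/625, c_2 = -6/3125; R = 5.


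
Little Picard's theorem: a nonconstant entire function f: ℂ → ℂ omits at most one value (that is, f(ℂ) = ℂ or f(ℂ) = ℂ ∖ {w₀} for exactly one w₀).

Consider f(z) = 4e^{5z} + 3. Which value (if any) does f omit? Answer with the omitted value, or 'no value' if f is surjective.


Little Picard bounds the complement of f(ℂ) to at most one point.
e^{5z} is never zero on ℂ, so 4·e^{5z} takes every value in ℂ ∖ {0}. Adding 3 shifts the range to ℂ ∖ {3}. Thus f omits exactly the value 3.

Omitted value: 3.


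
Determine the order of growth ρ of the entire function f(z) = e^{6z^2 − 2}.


|e^{6z^2 − 2}| = e^{Re(6·z^2) + -2} ≤ e^{6|z|^2 + -2} = e^{6r^2 + -2} on |z| = r, so ρ ≤ 2. Choosing z on |z|=r so that 6·z^2 is real positive (always possible by picking arg z appropriately) gives |f(z)| = e^{6r^2 + -2}, matching the bound. The additive constant -2 does not affect log log M(r) ~ 2·log r. Hence ρ = 2.
Therefore ρ = 2.

Order ρ = 2.


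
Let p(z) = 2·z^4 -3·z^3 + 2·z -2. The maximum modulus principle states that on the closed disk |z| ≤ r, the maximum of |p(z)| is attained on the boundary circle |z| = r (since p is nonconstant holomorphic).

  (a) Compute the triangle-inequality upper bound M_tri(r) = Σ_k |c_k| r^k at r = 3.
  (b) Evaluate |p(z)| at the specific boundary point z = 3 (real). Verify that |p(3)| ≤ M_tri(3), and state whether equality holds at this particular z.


Coefficients: c_0 = -2, c_1 = 2, c_2 = 0, c_3 = -3, c_4 = 2. Radius r = 3.
Part (a). Triangle bound: M_tri(r) = Σ_k |c_k| r^k
  = |-2|·3^0 + |2|·3^1 + |0|·3^2 + |-3|·3^3 + |2|·3^4
  = 2 + 6 + 0 + 81 + 162 = 251.
This bounds M(r) := max_{|z|=r} |p(z)| from above; equality holds iff all terms c_k z^k can be made to align in phase at a single z on |z|=r.
Part (b). At z = 3 (real, on the circle |z| = r):
  p(3) = (-2)·3^0 + (2)·3^1 + (0)·3^2 + (-3)·3^3 + (2)·3^4 = 85.
  |p(3)| = 85.
Check: |p(3)| = 85 ≤ 251 = M_tri(3). ✓ Equality does not hold at z = 3 (the coefficients have mixed signs, so the terms do not all align in phase there).

M_tri(3) = 251; |p(3)| = 85; equality at z=3: no.


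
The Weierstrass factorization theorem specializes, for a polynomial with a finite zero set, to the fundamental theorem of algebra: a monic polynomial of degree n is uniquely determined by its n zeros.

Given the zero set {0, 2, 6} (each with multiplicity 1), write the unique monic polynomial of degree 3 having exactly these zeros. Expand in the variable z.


The polynomial is p(z) = ∏_{α ∈ S} (z − α), where S = {0, 2, 6}.
Expanding the product yields: p(z) = z^3 -8·z^2 + 12·z.
The resulting polynomial has degree 3 and real coefficients as required.

p(z) = z^3 -8·z^2 + 12·z.


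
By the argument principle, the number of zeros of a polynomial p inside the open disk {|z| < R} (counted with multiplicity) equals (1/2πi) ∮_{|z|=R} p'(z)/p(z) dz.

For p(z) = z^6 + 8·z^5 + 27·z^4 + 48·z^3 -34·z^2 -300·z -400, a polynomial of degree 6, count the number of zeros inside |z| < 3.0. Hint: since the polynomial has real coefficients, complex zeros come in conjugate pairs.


The zeros of p are: (-2 + 1i), (-2 - 1i), 2, (-1 + 3i), (-1 - 3i), -4.
Their magnitudes are: 2.236, 2.236, 2, 3.162, 3.162, 4.
Zeros with |z| < R = 3.0: (-2 + 1i), (-2 - 1i), 2.
Count = 3.
By the argument principle, (1/2πi) ∮_{|z|=R} p'(z)/p(z) dz equals exactly this count.

Number of zeros inside |z| < 3.0: 3.


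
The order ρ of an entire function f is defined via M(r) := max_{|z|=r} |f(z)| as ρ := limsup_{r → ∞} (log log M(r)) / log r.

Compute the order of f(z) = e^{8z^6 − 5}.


|e^{8z^6 − 5}| = e^{Re(8·z^6) + -5} ≤ e^{8|z|^6 + -5} = e^{8r^6 + -5} on |z| = r, so ρ ≤ 6. Choosing z on |z|=r so that 8·z^6 is real positive (always possible by picking arg z appropriately) gives |f(z)| = e^{8r^6 + -5}, matching the bound. The additive constant -5 does not affect log log M(r) ~ 6·log r. Hence ρ = 6.
Therefore ρ = 6.

Order ρ = 6.


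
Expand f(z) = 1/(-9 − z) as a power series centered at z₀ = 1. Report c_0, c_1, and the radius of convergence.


Let w = z − z₀, so z = z₀ + w.
Then -9 − z = -9 − (z₀ + w) = (-9 − z₀) − w = -10 − w.
f(z) = 1/(-10 − w) = (1/(-10)) · 1/(1 − w/(-10)) = Σ_{n≥0} w^n / (-10)^(n+1).
So c_n = 1/(-10)^(n+1):
  c_0 = 1/(-10)^1 = -1/10.
  c_1 = 1/(-10)^2 = 1/100.
The series is valid for |w/d| < 1, i.e. |z − z₀| < |d|.
Radius of convergence: R = |-9 − z₀| = |-10| = 10 (distance from z₀ to the singularity z = -9).

c_0 = -1/10, c_1 = 1/100; R = 10.


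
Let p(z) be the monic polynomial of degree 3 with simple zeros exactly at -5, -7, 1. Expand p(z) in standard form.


The polynomial is p(z) = ∏_{α ∈ S} (z − α), where S = {-5, -7, 1}.
Expanding the product yields: p(z) = z^3 + 11·z^2 + 23·z -35.
The resulting polynomial has degree 3 and real coefficients as required.

p(z) = z^3 + 11·z^2 + 23·z -35.


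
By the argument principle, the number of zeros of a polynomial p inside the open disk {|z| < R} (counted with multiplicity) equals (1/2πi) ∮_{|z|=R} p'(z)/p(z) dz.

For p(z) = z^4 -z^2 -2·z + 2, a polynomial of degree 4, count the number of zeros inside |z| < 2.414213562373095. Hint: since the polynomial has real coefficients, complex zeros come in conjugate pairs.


The zeros of p are: (-1 + 1i), (-1 - 1i), 1, 1.
Their magnitudes are: 1.414, 1.414, 1, 1.
Zeros with |z| < R = 2.414213562373095: (-1 + 1i), (-1 - 1i), 1, 1.
Count = 4.
By the argument principle, (1/2πi) ∮_{|z|=R} p'(z)/p(z) dz equals exactly this count.

Number of zeros inside |z| < 2.414213562373095: 4.


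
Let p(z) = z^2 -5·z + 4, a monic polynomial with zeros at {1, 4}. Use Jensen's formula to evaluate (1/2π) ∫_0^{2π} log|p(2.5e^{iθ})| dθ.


Zeros: 1, 4; r = 2.5.
Inside |z| < r: 1. Outside (|z| ≥ r): 4.
p(0) = 4, so log|p(0)| = log(4) = 1.3863.
Apply Jensen: I(r) = log|p(0)| + Σ_k log(r/|z_k|), summed over zeros inside |z| < r.
  log(r/|z_k|) for z_k = 1: log(2.5/1) = 0.9163
  Outside zeros (4) contribute nothing to the Jensen sum.
Sum over inside zeros: 0.9163.
I(r) = log|p(0)| + (inside sum) = 1.3863 + 0.9163 = 2.3026.
Note: since some zeros are outside |z| ≤ r, the simplified n·log(r) form does NOT apply — only the inside zeros contribute.

I(r) ≈ 2.3026.


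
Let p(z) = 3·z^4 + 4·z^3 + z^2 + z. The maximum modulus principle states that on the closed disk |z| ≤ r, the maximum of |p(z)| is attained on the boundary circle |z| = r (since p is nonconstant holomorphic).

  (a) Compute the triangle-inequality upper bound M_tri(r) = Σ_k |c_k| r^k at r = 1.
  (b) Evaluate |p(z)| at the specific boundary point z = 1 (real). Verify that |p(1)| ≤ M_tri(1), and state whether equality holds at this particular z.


Coefficients: c_0 = 0, c_1 = 1, c_2 = 1, c_3 = 4, c_4 = 3. Radius r = 1.
Part (a). Triangle bound: M_tri(r) = Σ_k |c_k| r^k
  = |0|·1^0 + |1|·1^1 + |1|·1^2 + |4|·1^3 + |3|·1^4
  = 0 + 1 + 1 + 4 + 3 = 9.
This bounds M(r) := max_{|z|=r} |p(z)| from above; equality holds iff all terms c_k z^k can be made to align in phase at a single z on |z|=r.
Part (b). At z = 1 (real, on the circle |z| = r):
  p(1) = (0)·1^0 + (1)·1^1 + (1)·1^2 + (4)·1^3 + (3)·1^4 = 9.
  |p(1)| = 9.
Since all nonzero coefficients share the same sign, |p(1)| = 9 = M_tri(1); the triangle bound is attained at z = 1, so in fact M(r) = 9.

M_tri(1) = 9; |p(1)| = 9; equality at z=1: yes.


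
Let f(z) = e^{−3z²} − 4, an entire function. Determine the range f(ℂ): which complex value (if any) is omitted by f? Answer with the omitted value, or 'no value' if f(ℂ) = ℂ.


Little Picard bounds the complement of f(ℂ) to at most one point.
The exponent g(z) = −3z² is a nonconstant polynomial, hence surjective onto ℂ. So e^{g(z)} takes every value in {e^w : w ∈ ℂ} = ℂ ∖ {0}. Adding -4 shifts the range to ℂ ∖ {-4}. f omits exactly -4.

Omitted value: -4.


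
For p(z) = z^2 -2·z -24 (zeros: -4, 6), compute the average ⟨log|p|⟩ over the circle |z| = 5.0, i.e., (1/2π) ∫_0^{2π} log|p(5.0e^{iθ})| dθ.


Zeros: -4, 6; r = 5.0.
Inside |z| < r: -4. Outside (|z| ≥ r): 6.
p(0) = -24, so log|p(0)| = log(24) = 3.1781.
Apply Jensen: I(r) = log|p(0)| + Σ_k log(r/|z_k|), summed over zeros inside |z| < r.
  log(r/|z_k|) for z_k = -4: log(5.0/4) = 0.2231
  Outside zeros (6) contribute nothing to the Jensen sum.
Sum over inside zeros: 0.2231.
I(r) = log|p(0)| + (inside sum) = 3.1781 + 0.2231 = 3.4012.
Note: since some zeros are outside |z| ≤ r, the simplified n·log(r) form does NOT apply — only the inside zeros contribute.

I(r) ≈ 3.4012.


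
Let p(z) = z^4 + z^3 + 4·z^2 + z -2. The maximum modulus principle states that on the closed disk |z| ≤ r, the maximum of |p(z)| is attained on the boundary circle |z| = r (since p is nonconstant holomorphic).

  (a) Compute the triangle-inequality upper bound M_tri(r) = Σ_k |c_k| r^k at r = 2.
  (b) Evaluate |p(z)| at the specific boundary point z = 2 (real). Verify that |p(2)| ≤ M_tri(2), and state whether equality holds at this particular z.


Coefficients: c_0 = -2, c_1 = 1, c_2 = 4, c_3 = 1, c_4 = 1. Radius r = 2.
Part (a). Triangle bound: M_tri(r) = Σ_k |c_k| r^k
  = |-2|·2^0 + |1|·2^1 + |4|·2^2 + |1|·2^3 + |1|·2^4
  = 2 + 2 + 16 + 8 + 16 = 44.
This bounds M(r) := max_{|z|=r} |p(z)| from above; equality holds iff all terms c_k z^k can be made to align in phase at a single z on |z|=r.
Part (b). At z = 2 (real, on the circle |z| = r):
  p(2) = (-2)·2^0 + (1)·2^1 + (4)·2^2 + (1)·2^3 + (1)·2^4 = 40.
  |p(2)| = 40.
Check: |p(2)| = 40 ≤ 44 = M_tri(2). ✓ Equality does not hold at z = 2 (the coefficients have mixed signs, so the terms do not all align in phase there).

M_tri(2) = 44; |p(2)| = 40; equality at z=2: no.


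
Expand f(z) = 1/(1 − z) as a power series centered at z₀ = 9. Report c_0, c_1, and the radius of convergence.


Let w = z − z₀, so z = z₀ + w.
Then 1 − z = 1 − (z₀ + w) = (1 − z₀) − w = -8 − w.
f(z) = 1/(-8 − w) = (1/(-8)) · 1/(1 − w/(-8)) = Σ_{n≥0} w^n / (-8)^(n+1).
So c_n = 1/(-8)^(n+1):
  c_0 = 1/(-8)^1 = -1/8.
  c_1 = 1/(-8)^2 = 1/64.
The series is valid for |w/d| < 1, i.e. |z − z₀| < |d|.
Radius of convergence: R = |1 − z₀| = |-8| = 8 (distance from z₀ to the singularity z = 1).

c_0 = -1/8, c_1 = 1/64; R = 8.


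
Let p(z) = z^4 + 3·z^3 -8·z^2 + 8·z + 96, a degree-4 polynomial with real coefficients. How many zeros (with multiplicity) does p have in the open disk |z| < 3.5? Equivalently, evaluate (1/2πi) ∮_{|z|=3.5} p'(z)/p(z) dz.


The zeros of p are: (2 + 2i), (2 - 2i), -3, -4.
Their magnitudes are: 2.828, 2.828, 3, 4.
Zeros with |z| < R = 3.5: (2 + 2i), (2 - 2i), -3.
Count = 3.
By the argument principle, (1/2πi) ∮_{|z|=R} p'(z)/p(z) dz equals exactly this count.

Number of zeros inside |z| < 3.5: 3.


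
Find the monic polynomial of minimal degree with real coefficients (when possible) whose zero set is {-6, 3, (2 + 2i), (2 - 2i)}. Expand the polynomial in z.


The polynomial is p(z) = ∏_{α ∈ S} (z − α), where S = {-6, 3, (2 + 2i), (2 - 2i)}.
Expanding the product yields: p(z) = z^4 -z^3 -22·z^2 + 96·z -144.
Note conjugate pairs combine to real quadratics: (z − (2+2i))(z − (2−2i)) = z² − 4z + 8.
The resulting polynomial has degree 4 and real coefficients as required.

p(z) = z^4 -z^3 -22·z^2 + 96·z -144.


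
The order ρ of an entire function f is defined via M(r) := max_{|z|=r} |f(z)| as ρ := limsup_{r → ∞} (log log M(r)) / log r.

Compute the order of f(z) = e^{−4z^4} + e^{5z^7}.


Each summand is entire of order 4 and 7 respectively (as in the single-exponential case). The order of a sum is at most the max of the orders, so ρ ≤ 7. For the lower bound: on |z|=r choose arg z so that 5z^7 is real positive; then |e^{5z^7}| = e^{5r^7} while |e^{-4z^4}| ≤ e^{4r^4} = o(e^{5r^7}). So |f| ≥ e^{5r^7}(1 − o(1)) and ρ ≥ 7. Hence ρ = max(4, 7) = 7.
Therefore ρ = 7.

Order ρ = 7.


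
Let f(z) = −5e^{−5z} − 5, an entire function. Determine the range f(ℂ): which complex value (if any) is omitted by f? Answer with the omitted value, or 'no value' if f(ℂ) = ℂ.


Little Picard bounds the complement of f(ℂ) to at most one point.
e^{−5z} is never zero on ℂ, so -5·e^{−5z} takes every value in ℂ ∖ {0}. Adding -5 shifts the range to ℂ ∖ {-5}. Thus f omits exactly the value -5.

Omitted value: -5.


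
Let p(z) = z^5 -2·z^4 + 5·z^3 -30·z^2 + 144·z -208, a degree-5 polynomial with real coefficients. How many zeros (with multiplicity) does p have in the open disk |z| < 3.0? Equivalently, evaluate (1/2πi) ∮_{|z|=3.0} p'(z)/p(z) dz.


The zeros of p are: (2 + 2i), (2 - 2i), (-2 + 3i), (-2 - 3i), 2.
Their magnitudes are: 2.828, 2.828, 3.606, 3.606, 2.
Zeros with |z| < R = 3.0: (2 + 2i), (2 - 2i), 2.
Count = 3.
By the argument principle, (1/2πi) ∮_{|z|=R} p'(z)/p(z) dz equals exactly this count.

Number of zeros inside |z| < 3.0: 3.


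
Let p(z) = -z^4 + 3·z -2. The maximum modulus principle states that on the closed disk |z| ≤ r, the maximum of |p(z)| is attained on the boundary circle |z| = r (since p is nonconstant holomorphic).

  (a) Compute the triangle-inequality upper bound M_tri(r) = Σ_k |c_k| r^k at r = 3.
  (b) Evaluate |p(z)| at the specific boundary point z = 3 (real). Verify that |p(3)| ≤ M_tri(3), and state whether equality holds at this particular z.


Coefficients: c_0 = -2, c_1 = 3, c_2 = 0, c_3 = 0, c_4 = -1. Radius r = 3.
Part (a). Triangle bound: M_tri(r) = Σ_k |c_k| r^k
  = |-2|·3^0 + |3|·3^1 + |0|·3^2 + |0|·3^3 + |-1|·3^4
  = 2 + 9 + 0 + 0 + 81 = 92.
This bounds M(r) := max_{|z|=r} |p(z)| from above; equality holds iff all terms c_k z^k can be made to align in phase at a single z on |z|=r.
Part (b). At z = 3 (real, on the circle |z| = r):
  p(3) = (-2)·3^0 + (3)·3^1 + (0)·3^2 + (0)·3^3 + (-1)·3^4 = -74.
  |p(3)| = 74.
Check: |p(3)| = 74 ≤ 92 = M_tri(3). ✓ Equality does not hold at z = 3 (the coefficients have mixed signs, so the terms do not all align in phase there).

M_tri(3) = 92; |p(3)| = 74; equality at z=3: no.


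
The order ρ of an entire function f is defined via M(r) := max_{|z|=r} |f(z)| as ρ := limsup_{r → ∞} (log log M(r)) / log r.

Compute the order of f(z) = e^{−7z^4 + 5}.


|e^{−7z^4 + 5}| = e^{Re(-7·z^4) + 5} ≤ e^{7|z|^4 + 5} = e^{7r^4 + 5} on |z| = r, so ρ ≤ 4. Choosing z on |z|=r so that -7·z^4 is real positive (always possible by picking arg z appropriately) gives |f(z)| = e^{7r^4 + 5}, matching the bound. The additive constant 5 does not affect log log M(r) ~ 4·log r. Hence ρ = 4.
Therefore ρ = 4.

Order ρ = 4.


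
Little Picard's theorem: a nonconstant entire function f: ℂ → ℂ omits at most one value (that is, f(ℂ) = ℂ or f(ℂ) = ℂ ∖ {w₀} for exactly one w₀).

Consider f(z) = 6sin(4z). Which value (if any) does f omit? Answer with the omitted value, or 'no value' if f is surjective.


Little Picard bounds the complement of f(ℂ) to at most one point.
sin is entire and surjective onto ℂ: for every w ∈ ℂ, sin(ζ) = w has a solution ζ ∈ ℂ (e.g., via the complex inverse arcsin). With ζ = 4z this gives z = ζ/(4). Then 6·sin(4z) takes every value in 6·ℂ = ℂ, and adding 0 is a bijection of ℂ. So f is surjective and omits no value. (Note: only on the real line is sin bounded by [−1, 1].)

Omitted value: no value.


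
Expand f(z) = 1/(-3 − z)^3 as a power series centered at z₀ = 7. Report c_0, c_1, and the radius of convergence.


Let w = z − z₀, so z = z₀ + w.
Then -3 − z = -3 − (z₀ + w) = (-3 − z₀) − w = -10 − w.
f(z) = 1/(-10 − w)^3 = (1/(-10)^3) · (1 − w/(-10))^{−3}.
By the binomial series (1−u)^{−3} = Σ_{n≥0} C(n+2, 2) u^n for |u|<1, with u = w/(-10):
  c_n = C(n+2, 2) / (-10)^(n+3).
  c_0 = 1/(-10)^3 = -1/1000.
  c_1 = 3/(-10)^4 = 3/10000.
The series is valid for |w/d| < 1, i.e. |z − z₀| < |d|.
Radius of convergence: R = |-3 − z₀| = |-10| = 10 (distance from z₀ to the singularity z = -3).

c_0 = -1/1000, c_1 = 3/10000; R = 10.


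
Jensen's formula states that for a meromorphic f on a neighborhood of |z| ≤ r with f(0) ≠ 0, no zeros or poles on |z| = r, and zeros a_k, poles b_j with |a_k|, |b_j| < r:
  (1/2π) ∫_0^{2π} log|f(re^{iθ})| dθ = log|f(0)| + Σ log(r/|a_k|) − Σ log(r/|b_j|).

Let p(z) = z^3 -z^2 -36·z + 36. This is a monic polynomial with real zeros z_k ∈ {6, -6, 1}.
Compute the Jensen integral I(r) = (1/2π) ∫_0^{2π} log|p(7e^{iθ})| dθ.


Zeros: -6, 1, 6; r = 7.
Inside |z| < r: -6, 1, 6. Outside (|z| ≥ r): ∅.
p(0) = 36, so log|p(0)| = log(36) = 3.5835.
Apply Jensen: I(r) = log|p(0)| + Σ_k log(r/|z_k|), summed over zeros inside |z| < r.
  log(r/|z_k|) for z_k = 6: log(7/6) = 0.1542
  log(r/|z_k|) for z_k = -6: log(7/6) = 0.1542
  log(r/|z_k|) for z_k = 1: log(7/1) = 1.9459
Sum over inside zeros: 2.2542.
I(r) = log|p(0)| + (inside sum) = 3.5835 + 2.2542 = 5.8377.
Closed form (all zeros inside, monic): I(r) = n·log(r) = 3·log(7) = 5.8377. ✓

I(r) ≈ 5.8377.
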